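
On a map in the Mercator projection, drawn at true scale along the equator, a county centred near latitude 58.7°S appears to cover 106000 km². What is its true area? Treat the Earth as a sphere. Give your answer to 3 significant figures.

28600 km²

Mercator is conformal, so the point scale is isotropic: h = k = sec φ = 1/cos φ.
Areal scale = k² = sec²φ = 1/cos²(58.7°) = 1/0.5195² = 3.705.
True area = apparent / (areal scale) = 106000 / 3.705 ≈ 28600 km².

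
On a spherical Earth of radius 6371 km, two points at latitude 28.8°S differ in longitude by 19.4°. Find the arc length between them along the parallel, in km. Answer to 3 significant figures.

Arc length along a parallel = R cos φ · Δλ (with Δλ in radians).
= 6371 × cos 28.8° × (19.4° × π/180) = 6371 × 0.8763 × 0.3386 ≈ 1890 km.

1890 km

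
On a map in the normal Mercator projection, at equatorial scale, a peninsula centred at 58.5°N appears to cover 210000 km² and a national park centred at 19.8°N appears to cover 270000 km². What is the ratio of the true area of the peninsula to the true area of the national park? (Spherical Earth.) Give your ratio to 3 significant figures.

Since Mercator area scale is 1/cos²φ, the true area equals the apparent area multiplied by cos²φ.
True area of peninsula: 210000 × cos²(58.5°) = 210000 × 0.2730 = 57330 km².
True area of national park: 270000 × cos²(19.8°) = 270000 × 0.8853 = 239000 km².
Ratio = 57330 / 239000 ≈ 0.240.

0.240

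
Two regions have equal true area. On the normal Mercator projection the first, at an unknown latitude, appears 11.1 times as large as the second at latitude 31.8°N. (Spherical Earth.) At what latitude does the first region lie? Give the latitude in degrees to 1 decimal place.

Mercator areal scale is sec²φ, so apparent-area ratio = sec²φ₁ / sec²φ₂ = cos²φ₂ / cos²φ₁.
cos²φ₂ / cos²φ₁ = 11.1  ⇒  cos φ₁ = cos 31.8° / √11.1 = 0.8499/3.332 = 0.2551.
φ₁ = arccos(0.2551) ≈ 75.2°.

75.2°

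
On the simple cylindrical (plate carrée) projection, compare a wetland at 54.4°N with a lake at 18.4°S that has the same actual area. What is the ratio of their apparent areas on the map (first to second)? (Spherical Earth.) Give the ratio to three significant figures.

1.63

In the plate carrée (x = Rλ, y = Rφ), meridians are true-scale (h = 1) and parallels are stretched by k = sec φ.
Areal scale at 54.4°: h·k = 1.000 × 1.718 = 1.718.
Areal scale at 18.4°: h·k = 1.000 × 1.054 = 1.054.
Ratio = 1.718/1.054 ≈ 1.63.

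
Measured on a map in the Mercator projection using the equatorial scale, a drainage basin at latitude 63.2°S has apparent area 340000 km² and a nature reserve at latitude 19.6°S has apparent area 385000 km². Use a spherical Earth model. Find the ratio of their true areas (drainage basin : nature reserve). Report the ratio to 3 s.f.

0.202

Since Mercator area scale is 1/cos²φ, the true area equals the apparent area multiplied by cos²φ.
True area of drainage basin: 340000 × cos²(63.2°) = 340000 × 0.2033 = 69120 km².
True area of nature reserve: 385000 × cos²(19.6°) = 385000 × 0.8875 = 341700 km².
Ratio = 69120 / 341700 ≈ 0.202.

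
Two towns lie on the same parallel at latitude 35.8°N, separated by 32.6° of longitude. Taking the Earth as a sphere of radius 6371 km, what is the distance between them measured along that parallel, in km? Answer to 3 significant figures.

2940 km

Arc length along a parallel = R cos φ · Δλ (with Δλ in radians).
= 6371 × cos 35.8° × (32.6° × π/180) = 6371 × 0.8111 × 0.5690 ≈ 2940 km.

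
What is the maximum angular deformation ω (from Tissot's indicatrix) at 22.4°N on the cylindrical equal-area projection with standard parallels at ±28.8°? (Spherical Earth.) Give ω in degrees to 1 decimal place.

Cylindrical equal-area (φ₀ = 28.8°): h = cos φ / cos 28.8° along meridians, k = cos 28.8° / cos φ along parallels; h·k = 1.
At 22.4°: h = 1.055, k = 0.9478; principal scales a = 1.055, b = 0.9478.
sin(ω/2) = (a − b)/(a + b) = 0.1072/2.003 = 0.05354, so ω = 2 arcsin(0.05354) ≈ 6.1°.

6.1°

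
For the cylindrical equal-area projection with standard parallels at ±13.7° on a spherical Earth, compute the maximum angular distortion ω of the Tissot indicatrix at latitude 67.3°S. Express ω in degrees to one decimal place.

93.3°

A cylindrical equal-area projection with standard parallel φ₀ has meridian scale h = cos φ / cos φ₀ and parallel scale k = cos φ₀ / cos φ (so areas are preserved, h·k = 1).
At 67.3°: h = 0.3972, k = 2.518; principal scales a = 2.518, b = 0.3972.
sin(ω/2) = (a − b)/(a + b) = 2.120/2.915 = 0.7275, so ω = 2 arcsin(0.7275) ≈ 93.3°.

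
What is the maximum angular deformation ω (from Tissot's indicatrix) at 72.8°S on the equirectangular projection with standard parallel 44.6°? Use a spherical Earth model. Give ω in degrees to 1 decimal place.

With standard parallel φ₀ = 44.6°, the equirectangular projection gives x = Rλ cos φ₀, y = Rφ, so h = 1 and k = cos 44.6° / cos φ.
At 72.8°: h = 1.000, k = 2.408; principal scales a = 2.408, b = 1.000.
sin(ω/2) = (a − b)/(a + b) = 1.408/3.408 = 0.4131, so ω = 2 arcsin(0.4131) ≈ 48.8°.

48.8°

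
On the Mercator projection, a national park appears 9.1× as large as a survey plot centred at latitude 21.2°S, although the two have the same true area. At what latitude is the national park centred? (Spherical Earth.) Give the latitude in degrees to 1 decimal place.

Mercator areal scale is sec²φ, so apparent-area ratio = sec²φ₁ / sec²φ₂ = cos²φ₂ / cos²φ₁.
cos²φ₂ / cos²φ₁ = 9.1  ⇒  cos φ₁ = cos 21.2° / √9.1 = 0.9323/3.017 = 0.3091.
φ₁ = arccos(0.3091) ≈ 72.0°.

72.0°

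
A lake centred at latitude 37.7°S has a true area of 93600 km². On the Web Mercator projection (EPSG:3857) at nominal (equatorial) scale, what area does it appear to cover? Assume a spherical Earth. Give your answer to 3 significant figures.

For Mercator, h = k = sec φ (a conformal cylindrical projection has a single point scale, 1/cos φ).
Areal scale = k² = sec²φ = 1/cos²(37.7°) = 1/0.7912² = 1.597.
Apparent area = 93600 × 1.597 ≈ 150000 km².

150000 km²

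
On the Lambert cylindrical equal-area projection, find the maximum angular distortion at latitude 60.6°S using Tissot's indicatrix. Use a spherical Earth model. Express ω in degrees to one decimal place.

75.4°

The Lambert cylindrical equal-area projection is the cylindrical equal-area projection with its standard parallel at the equator (φ₀ = 0). For cylindrical equal-area with standard parallel φ₀, h = cos φ / cos φ₀ and k = cos φ₀ / cos φ, so h·k = 1.
At 60.6°: h = 0.4909, k = 2.037; principal scales a = 2.037, b = 0.4909.
sin(ω/2) = (a − b)/(a + b) = 1.546/2.528 = 0.6116, so ω = 2 arcsin(0.6116) ≈ 75.4°.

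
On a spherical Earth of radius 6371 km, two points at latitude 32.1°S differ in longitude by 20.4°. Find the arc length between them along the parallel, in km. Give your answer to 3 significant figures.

Arc length along a parallel = R cos φ · Δλ (with Δλ in radians).
= 6371 × cos 32.1° × (20.4° × π/180) = 6371 × 0.8471 × 0.3560 ≈ 1920 km.

1920 km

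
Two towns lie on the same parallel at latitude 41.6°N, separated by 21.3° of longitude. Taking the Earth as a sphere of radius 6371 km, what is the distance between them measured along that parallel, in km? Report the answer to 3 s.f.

Arc length along a parallel = R cos φ · Δλ (with Δλ in radians).
= 6371 × cos 41.6° × (21.3° × π/180) = 6371 × 0.7478 × 0.3718 ≈ 1770 km.

1770 km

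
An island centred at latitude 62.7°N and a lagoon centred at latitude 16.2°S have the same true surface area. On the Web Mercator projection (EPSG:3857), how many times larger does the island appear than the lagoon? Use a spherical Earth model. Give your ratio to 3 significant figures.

4.38

Mercator areal scale is sec²φ.
At 62.7°: sec²(62.7°) = 1/0.4586² = 4.754.
At 16.2°: sec²(16.2°) = 1/0.9603² = 1.084.
Ratio = 4.754/1.084 = cos²(16.2°)/cos²(62.7°) ≈ 4.38.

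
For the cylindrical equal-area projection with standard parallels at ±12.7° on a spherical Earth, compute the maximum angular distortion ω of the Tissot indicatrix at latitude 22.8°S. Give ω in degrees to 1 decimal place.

6.5°

Cylindrical equal-area (φ₀ = 12.7°): h = cos φ / cos 12.7° along meridians, k = cos 12.7° / cos φ along parallels; h·k = 1.
At 22.8°: h = 0.9450, k = 1.058; principal scales a = 1.058, b = 0.9450.
sin(ω/2) = (a − b)/(a + b) = 0.1132/2.003 = 0.05653, so ω = 2 arcsin(0.05653) ≈ 6.5°.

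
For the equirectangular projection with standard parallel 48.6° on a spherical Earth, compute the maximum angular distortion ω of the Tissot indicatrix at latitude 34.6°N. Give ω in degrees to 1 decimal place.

12.5°

The equidistant cylindrical projection with φ₀ = 48.6° has h = 1 (meridians true) and k = cos φ₀ / cos φ along parallels.
At 34.6°: h = 1.000, k = 0.8034; principal scales a = 1.000, b = 0.8034.
sin(ω/2) = (a − b)/(a + b) = 0.1966/1.803 = 0.1090, so ω = 2 arcsin(0.1090) ≈ 12.5°.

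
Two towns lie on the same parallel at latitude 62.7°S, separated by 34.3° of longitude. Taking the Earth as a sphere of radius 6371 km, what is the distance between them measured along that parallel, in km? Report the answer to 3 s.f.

Arc length along a parallel = R cos φ · Δλ (with Δλ in radians).
= 6371 × cos 62.7° × (34.3° × π/180) = 6371 × 0.4586 × 0.5986 ≈ 1750 km.

1750 km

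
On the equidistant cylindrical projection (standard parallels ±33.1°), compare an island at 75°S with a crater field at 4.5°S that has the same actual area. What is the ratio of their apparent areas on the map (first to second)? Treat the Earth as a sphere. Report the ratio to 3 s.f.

3.85

With standard parallel φ₀ = 33.1°, the equirectangular projection gives x = Rλ cos φ₀, y = Rφ, so h = 1 and k = cos 33.1° / cos φ.
Areal scale at 75°: h·k = 1.000 × 3.237 = 3.237.
Areal scale at 4.5°: h·k = 1.000 × 0.8403 = 0.8403.
Ratio = 3.237/0.8403 ≈ 3.85.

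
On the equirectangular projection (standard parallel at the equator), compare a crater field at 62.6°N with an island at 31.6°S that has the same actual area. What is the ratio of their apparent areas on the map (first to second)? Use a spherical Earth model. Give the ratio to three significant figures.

Plate carrée maps x = Rλ, y = Rφ. The meridian scale is h = 1 and the parallel scale is k = 1/cos φ = sec φ.
Areal scale at 62.6°: h·k = 1.000 × 2.173 = 2.173.
Areal scale at 31.6°: h·k = 1.000 × 1.174 = 1.174.
Ratio = 2.173/1.174 ≈ 1.85.

1.85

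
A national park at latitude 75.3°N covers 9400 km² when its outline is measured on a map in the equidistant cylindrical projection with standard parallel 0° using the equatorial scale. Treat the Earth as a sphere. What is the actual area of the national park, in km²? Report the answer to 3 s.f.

2390 km²

For the equirectangular projection with φ₀ = 0 (plate carrée), h = 1 along meridians and k = sec φ along parallels.
Areal scale = h·k = 1 × sec φ; at 75.3°, h = 1.000, k = 3.941, so h·k = 3.941.
True area = apparent / (areal scale) = 9400 / 3.941 ≈ 2390 km².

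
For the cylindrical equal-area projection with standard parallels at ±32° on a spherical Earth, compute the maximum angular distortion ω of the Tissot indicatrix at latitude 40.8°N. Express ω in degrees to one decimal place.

13.0°

For cylindrical equal-area with standard parallel φ₀, h = cos φ / cos φ₀ and k = cos φ₀ / cos φ, so h·k = 1.
At 40.8°: h = 0.8926, k = 1.120; principal scales a = 1.120, b = 0.8926.
sin(ω/2) = (a − b)/(a + b) = 0.2276/2.013 = 0.1131, so ω = 2 arcsin(0.1131) ≈ 13.0°.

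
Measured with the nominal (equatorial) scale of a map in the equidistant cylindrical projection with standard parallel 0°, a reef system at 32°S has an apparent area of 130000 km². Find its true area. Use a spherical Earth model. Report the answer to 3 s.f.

In the plate carrée (x = Rλ, y = Rφ), meridians are true-scale (h = 1) and parallels are stretched by k = sec φ.
Areal scale = h·k = 1 × sec φ; at 32°, h = 1.000, k = 1.179, so h·k = 1.179.
True area = apparent / (areal scale) = 130000 / 1.179 ≈ 110000 km².

110000 km²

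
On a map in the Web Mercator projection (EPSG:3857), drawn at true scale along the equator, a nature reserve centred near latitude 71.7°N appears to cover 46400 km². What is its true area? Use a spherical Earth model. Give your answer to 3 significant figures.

For Mercator, h = k = sec φ (a conformal cylindrical projection has a single point scale, 1/cos φ).
Areal scale = k² = sec²φ = 1/cos²(71.7°) = 1/0.3140² = 10.14.
True area = apparent / (areal scale) = 46400 / 10.14 ≈ 4570 km².

4570 km²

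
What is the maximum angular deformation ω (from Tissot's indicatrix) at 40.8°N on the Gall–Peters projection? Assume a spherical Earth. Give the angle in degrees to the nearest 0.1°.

The Gall–Peters projection is cylindrical equal-area with φ₀ = 45°. For cylindrical equal-area with standard parallel φ₀, h = cos φ / cos φ₀ and k = cos φ₀ / cos φ, so h·k = 1.
At 40.8°: h = 1.071, k = 0.9341; principal scales a = 1.071, b = 0.9341.
sin(ω/2) = (a − b)/(a + b) = 0.1365/2.005 = 0.06807, so ω = 2 arcsin(0.06807) ≈ 7.8°.

7.8°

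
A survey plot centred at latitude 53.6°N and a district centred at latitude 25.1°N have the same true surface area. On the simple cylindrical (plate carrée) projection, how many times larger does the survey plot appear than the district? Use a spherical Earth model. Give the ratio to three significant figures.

In the plate carrée (x = Rλ, y = Rφ), meridians are true-scale (h = 1) and parallels are stretched by k = sec φ.
Areal scale at 53.6°: h·k = 1.000 × 1.685 = 1.685.
Areal scale at 25.1°: h·k = 1.000 × 1.104 = 1.104.
Ratio = 1.685/1.104 ≈ 1.53.

1.53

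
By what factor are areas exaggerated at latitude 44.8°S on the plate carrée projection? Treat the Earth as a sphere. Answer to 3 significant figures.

Plate carrée maps x = Rλ, y = Rφ. The meridian scale is h = 1 and the parallel scale is k = 1/cos φ = sec φ.
Areal scale = h·k = 1 × sec φ; at 44.8°, h = 1.000, k = 1.409, so h·k = 1.409.

1.41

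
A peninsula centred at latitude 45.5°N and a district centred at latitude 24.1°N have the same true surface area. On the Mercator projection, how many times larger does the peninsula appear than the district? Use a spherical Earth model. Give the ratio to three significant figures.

1.70

Mercator areal scale is sec²φ.
At 45.5°: sec²(45.5°) = 1/0.7009² = 2.036.
At 24.1°: sec²(24.1°) = 1/0.9128² = 1.200.
Ratio = 2.036/1.200 = cos²(24.1°)/cos²(45.5°) ≈ 1.70.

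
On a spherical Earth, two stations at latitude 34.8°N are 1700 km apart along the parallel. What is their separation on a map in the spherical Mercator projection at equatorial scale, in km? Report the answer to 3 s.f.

For Mercator, h = k = sec φ (a conformal cylindrical projection has a single point scale, 1/cos φ).
Along the parallel, k = sec 34.8° = 1/0.8211 = 1.218.
Map distance = 1700 × 1.218 ≈ 2070 km.

2070 km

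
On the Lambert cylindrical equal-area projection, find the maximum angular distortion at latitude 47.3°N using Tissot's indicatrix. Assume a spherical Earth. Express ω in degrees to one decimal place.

43.4°

The Lambert cylindrical equal-area projection is the cylindrical equal-area projection with its standard parallel at the equator (φ₀ = 0). For cylindrical equal-area with standard parallel φ₀, h = cos φ / cos φ₀ and k = cos φ₀ / cos φ, so h·k = 1.
At 47.3°: h = 0.6782, k = 1.475; principal scales a = 1.475, b = 0.6782.
sin(ω/2) = (a − b)/(a + b) = 0.7964/2.153 = 0.3700, so ω = 2 arcsin(0.3700) ≈ 43.4°.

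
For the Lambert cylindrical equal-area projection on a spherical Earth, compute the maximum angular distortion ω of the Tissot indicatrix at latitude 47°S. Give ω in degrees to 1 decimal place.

The Lambert cylindrical equal-area projection is the cylindrical equal-area projection with its standard parallel at the equator (φ₀ = 0). Cylindrical equal-area (φ₀ = 0°): h = cos φ / cos 0° along meridians, k = cos 0° / cos φ along parallels; h·k = 1.
At 47°: h = 0.6820, k = 1.466; principal scales a = 1.466, b = 0.6820.
sin(ω/2) = (a − b)/(a + b) = 0.7843/2.148 = 0.3651, so ω = 2 arcsin(0.3651) ≈ 42.8°.

42.8°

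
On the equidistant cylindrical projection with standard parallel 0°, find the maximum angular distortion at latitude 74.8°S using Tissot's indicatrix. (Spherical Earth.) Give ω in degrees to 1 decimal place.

71.5°

In the plate carrée (x = Rλ, y = Rφ), meridians are true-scale (h = 1) and parallels are stretched by k = sec φ.
At 74.8°: h = 1.000, k = 3.814; principal scales a = 3.814, b = 1.000.
sin(ω/2) = (a − b)/(a + b) = 2.814/4.814 = 0.5845, so ω = 2 arcsin(0.5845) ≈ 71.5°.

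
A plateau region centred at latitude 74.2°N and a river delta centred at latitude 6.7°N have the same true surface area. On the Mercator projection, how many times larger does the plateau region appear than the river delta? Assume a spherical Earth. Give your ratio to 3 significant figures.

13.3

On Mercator, area is exaggerated by sec²φ = 1/cos²φ.
At 74.2°: sec²(74.2°) = 1/0.2723² = 13.49.
At 6.7°: sec²(6.7°) = 1/0.9932² = 1.014.
Ratio = 13.49/1.014 = cos²(6.7°)/cos²(74.2°) ≈ 13.3.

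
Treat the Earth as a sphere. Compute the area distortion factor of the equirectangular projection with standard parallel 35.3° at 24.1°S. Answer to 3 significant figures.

0.894

With standard parallel φ₀ = 35.3°, the equirectangular projection gives x = Rλ cos φ₀, y = Rφ, so h = 1 and k = cos 35.3° / cos φ.
Areal scale = h·k = 1 × cos φ₀ / cos φ; at 24.1°, h = 1.000, k = 0.8941, so h·k = 0.8941.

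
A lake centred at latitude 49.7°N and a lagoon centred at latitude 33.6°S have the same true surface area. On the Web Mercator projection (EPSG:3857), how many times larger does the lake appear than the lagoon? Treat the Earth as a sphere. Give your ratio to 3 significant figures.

1.66

On Mercator, area is exaggerated by sec²φ = 1/cos²φ.
At 49.7°: sec²(49.7°) = 1/0.6468² = 2.390.
At 33.6°: sec²(33.6°) = 1/0.8329² = 1.441.
Ratio = 2.390/1.441 = cos²(33.6°)/cos²(49.7°) ≈ 1.66.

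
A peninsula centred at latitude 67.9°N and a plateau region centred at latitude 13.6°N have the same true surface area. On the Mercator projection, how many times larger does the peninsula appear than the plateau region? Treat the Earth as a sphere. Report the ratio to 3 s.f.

6.67

Mercator is conformal with k = sec φ, so areal scale = k² = sec²φ.
At 67.9°: sec²(67.9°) = 1/0.3762² = 7.065.
At 13.6°: sec²(13.6°) = 1/0.9720² = 1.059.
Ratio = 7.065/1.059 = cos²(13.6°)/cos²(67.9°) ≈ 6.67.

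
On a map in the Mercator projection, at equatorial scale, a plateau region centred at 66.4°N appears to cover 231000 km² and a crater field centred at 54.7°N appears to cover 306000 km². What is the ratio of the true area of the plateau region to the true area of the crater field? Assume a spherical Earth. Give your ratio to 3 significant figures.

0.362

Since Mercator area scale is 1/cos²φ, the true area equals the apparent area multiplied by cos²φ.
True area of plateau region: 231000 × cos²(66.4°) = 231000 × 0.1603 = 37020 km².
True area of crater field: 306000 × cos²(54.7°) = 306000 × 0.3339 = 102200 km².
Ratio = 37020 / 102200 ≈ 0.362.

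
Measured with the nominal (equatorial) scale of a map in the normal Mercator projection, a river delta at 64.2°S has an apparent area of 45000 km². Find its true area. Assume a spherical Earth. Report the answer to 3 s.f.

8520 km²

The Mercator projection is conformal; its linear scale factor is the same in every direction and equals sec φ = 1/cos φ.
Areal scale = k² = sec²φ = 1/cos²(64.2°) = 1/0.4352² = 5.279.
True area = apparent / (areal scale) = 45000 / 5.279 ≈ 8520 km².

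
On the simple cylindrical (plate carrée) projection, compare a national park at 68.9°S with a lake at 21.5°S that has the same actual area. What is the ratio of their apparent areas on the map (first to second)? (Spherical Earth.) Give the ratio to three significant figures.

2.58

Plate carrée maps x = Rλ, y = Rφ. The meridian scale is h = 1 and the parallel scale is k = 1/cos φ = sec φ.
Areal scale at 68.9°: h·k = 1.000 × 2.778 = 2.778.
Areal scale at 21.5°: h·k = 1.000 × 1.075 = 1.075.
Ratio = 2.778/1.075 ≈ 2.58.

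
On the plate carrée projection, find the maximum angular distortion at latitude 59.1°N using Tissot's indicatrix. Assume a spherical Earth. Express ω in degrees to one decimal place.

37.5°

Plate carrée maps x = Rλ, y = Rφ. The meridian scale is h = 1 and the parallel scale is k = 1/cos φ = sec φ.
At 59.1°: h = 1.000, k = 1.947; principal scales a = 1.947, b = 1.000.
sin(ω/2) = (a − b)/(a + b) = 0.9473/2.947 = 0.3214, so ω = 2 arcsin(0.3214) ≈ 37.5°.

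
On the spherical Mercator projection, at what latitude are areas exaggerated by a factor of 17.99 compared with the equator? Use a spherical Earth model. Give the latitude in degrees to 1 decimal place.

76.4°

Mercator areal scale is sec²φ.
sec²φ = 17.99  ⇒  cos²φ = 0.05559  ⇒  cos φ = 0.2358.
φ = arccos(0.2358) ≈ 76.4°.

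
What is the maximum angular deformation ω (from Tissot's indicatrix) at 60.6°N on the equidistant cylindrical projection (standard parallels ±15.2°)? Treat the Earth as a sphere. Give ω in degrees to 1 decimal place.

38.0°

In the equirectangular projection with standard parallel φ₀ = 15.2° (x = Rλ cos φ₀, y = Rφ), meridians are true-scale (h = 1) and the parallel scale is k = cos φ₀ / cos φ.
At 60.6°: h = 1.000, k = 1.966; principal scales a = 1.966, b = 1.000.
sin(ω/2) = (a − b)/(a + b) = 0.9658/2.966 = 0.3256, so ω = 2 arcsin(0.3256) ≈ 38.0°.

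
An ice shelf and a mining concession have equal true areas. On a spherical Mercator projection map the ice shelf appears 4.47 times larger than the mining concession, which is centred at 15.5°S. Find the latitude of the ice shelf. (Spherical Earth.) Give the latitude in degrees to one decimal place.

62.9°

Mercator areal scale is sec²φ, so apparent-area ratio = sec²φ₁ / sec²φ₂ = cos²φ₂ / cos²φ₁.
cos²φ₂ / cos²φ₁ = 4.47  ⇒  cos φ₁ = cos 15.5° / √4.47 = 0.9636/2.114 = 0.4558.
φ₁ = arccos(0.4558) ≈ 62.9°.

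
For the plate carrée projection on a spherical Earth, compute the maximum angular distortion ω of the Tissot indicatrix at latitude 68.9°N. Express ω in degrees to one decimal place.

For the equirectangular projection with φ₀ = 0 (plate carrée), h = 1 along meridians and k = sec φ along parallels.
At 68.9°: h = 1.000, k = 2.778; principal scales a = 2.778, b = 1.000.
sin(ω/2) = (a − b)/(a + b) = 1.778/3.778 = 0.4706, so ω = 2 arcsin(0.4706) ≈ 56.1°.

56.1°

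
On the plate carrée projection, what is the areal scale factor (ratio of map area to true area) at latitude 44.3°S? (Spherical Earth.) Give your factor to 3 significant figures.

1.40

Plate carrée maps x = Rλ, y = Rφ. The meridian scale is h = 1 and the parallel scale is k = 1/cos φ = sec φ.
Areal scale = h·k = 1 × sec φ; at 44.3°, h = 1.000, k = 1.397, so h·k = 1.397.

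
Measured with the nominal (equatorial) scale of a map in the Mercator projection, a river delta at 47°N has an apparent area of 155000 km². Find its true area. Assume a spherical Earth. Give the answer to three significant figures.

72100 km²

The Mercator projection is conformal; its linear scale factor is the same in every direction and equals sec φ = 1/cos φ.
Areal scale = k² = sec²φ = 1/cos²(47°) = 1/0.6820² = 2.150.
True area = apparent / (areal scale) = 155000 / 2.150 ≈ 72100 km².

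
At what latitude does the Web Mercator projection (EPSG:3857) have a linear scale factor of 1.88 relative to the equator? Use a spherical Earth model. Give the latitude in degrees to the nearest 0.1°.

57.9°

Mercator scale is k = sec φ = 1/cos φ.
1/cos φ = 1.88  ⇒  cos φ = 0.5319  ⇒  φ = arccos(0.5319) ≈ 57.9°.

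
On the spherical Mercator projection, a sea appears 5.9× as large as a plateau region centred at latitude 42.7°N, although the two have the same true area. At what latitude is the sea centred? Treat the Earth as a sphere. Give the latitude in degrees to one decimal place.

72.4°

On Mercator, (apparent₁)/(apparent₂) = sec²φ₁ / sec²φ₂ when true areas are equal.
cos²φ₂ / cos²φ₁ = 5.9  ⇒  cos φ₁ = cos 42.7° / √5.9 = 0.7349/2.429 = 0.3026.
φ₁ = arccos(0.3026) ≈ 72.4°.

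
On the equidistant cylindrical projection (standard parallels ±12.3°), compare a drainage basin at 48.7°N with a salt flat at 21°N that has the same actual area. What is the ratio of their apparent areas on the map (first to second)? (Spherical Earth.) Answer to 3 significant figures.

With standard parallel φ₀ = 12.3°, the equirectangular projection gives x = Rλ cos φ₀, y = Rφ, so h = 1 and k = cos 12.3° / cos φ.
Areal scale at 48.7°: h·k = 1.000 × 1.480 = 1.480.
Areal scale at 21°: h·k = 1.000 × 1.047 = 1.047.
Ratio = 1.480/1.047 ≈ 1.41.

1.41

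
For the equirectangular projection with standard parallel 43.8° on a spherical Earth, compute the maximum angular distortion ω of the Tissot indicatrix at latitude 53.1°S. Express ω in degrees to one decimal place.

10.5°

In the equirectangular projection with standard parallel φ₀ = 43.8° (x = Rλ cos φ₀, y = Rφ), meridians are true-scale (h = 1) and the parallel scale is k = cos φ₀ / cos φ.
At 53.1°: h = 1.000, k = 1.202; principal scales a = 1.202, b = 1.000.
sin(ω/2) = (a − b)/(a + b) = 0.2021/2.202 = 0.09177, so ω = 2 arcsin(0.09177) ≈ 10.5°.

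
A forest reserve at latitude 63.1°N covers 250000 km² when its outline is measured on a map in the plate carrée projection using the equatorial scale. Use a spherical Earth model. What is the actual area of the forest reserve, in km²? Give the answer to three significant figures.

Plate carrée maps x = Rλ, y = Rφ. The meridian scale is h = 1 and the parallel scale is k = 1/cos φ = sec φ.
Areal scale = h·k = 1 × sec φ; at 63.1°, h = 1.000, k = 2.210, so h·k = 2.210.
True area = apparent / (areal scale) = 250000 / 2.210 ≈ 113000 km².

113000 km²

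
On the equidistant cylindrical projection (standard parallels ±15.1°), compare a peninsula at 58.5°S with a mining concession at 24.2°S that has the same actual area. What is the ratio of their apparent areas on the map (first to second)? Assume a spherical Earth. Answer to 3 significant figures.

1.75

With standard parallel φ₀ = 15.1°, the equirectangular projection gives x = Rλ cos φ₀, y = Rφ, so h = 1 and k = cos 15.1° / cos φ.
Areal scale at 58.5°: h·k = 1.000 × 1.848 = 1.848.
Areal scale at 24.2°: h·k = 1.000 × 1.058 = 1.058.
Ratio = 1.848/1.058 ≈ 1.75.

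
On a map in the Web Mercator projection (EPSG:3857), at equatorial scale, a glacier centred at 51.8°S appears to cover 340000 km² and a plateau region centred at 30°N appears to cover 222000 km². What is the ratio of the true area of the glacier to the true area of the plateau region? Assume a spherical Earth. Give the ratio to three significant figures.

Since Mercator area scale is 1/cos²φ, the true area equals the apparent area multiplied by cos²φ.
True area of glacier: 340000 × cos²(51.8°) = 340000 × 0.3824 = 130000 km².
True area of plateau region: 222000 × cos²(30°) = 222000 × 0.7500 = 166500 km².
Ratio = 130000 / 166500 ≈ 0.781.

0.781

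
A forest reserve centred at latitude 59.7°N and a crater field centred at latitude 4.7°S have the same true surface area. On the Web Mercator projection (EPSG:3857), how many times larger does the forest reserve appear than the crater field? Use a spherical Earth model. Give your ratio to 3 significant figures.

3.90

Mercator areal scale is sec²φ.
At 59.7°: sec²(59.7°) = 1/0.5045² = 3.929.
At 4.7°: sec²(4.7°) = 1/0.9966² = 1.007.
Ratio = 3.929/1.007 = cos²(4.7°)/cos²(59.7°) ≈ 3.90.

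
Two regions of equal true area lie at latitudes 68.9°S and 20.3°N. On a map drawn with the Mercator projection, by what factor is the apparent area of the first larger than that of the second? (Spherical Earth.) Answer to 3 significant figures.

Mercator is conformal with k = sec φ, so areal scale = k² = sec²φ.
At 68.9°: sec²(68.9°) = 1/0.3600² = 7.716.
At 20.3°: sec²(20.3°) = 1/0.9379² = 1.137.
Ratio = 7.716/1.137 = cos²(20.3°)/cos²(68.9°) ≈ 6.79.

6.79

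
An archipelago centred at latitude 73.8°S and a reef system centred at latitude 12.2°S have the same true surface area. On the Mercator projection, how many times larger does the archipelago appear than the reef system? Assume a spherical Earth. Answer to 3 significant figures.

12.3

Mercator is conformal with k = sec φ, so areal scale = k² = sec²φ.
At 73.8°: sec²(73.8°) = 1/0.2790² = 12.85.
At 12.2°: sec²(12.2°) = 1/0.9774² = 1.047.
Ratio = 12.85/1.047 = cos²(12.2°)/cos²(73.8°) ≈ 12.3.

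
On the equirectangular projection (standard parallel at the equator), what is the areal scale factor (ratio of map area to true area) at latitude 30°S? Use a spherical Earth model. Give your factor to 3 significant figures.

For the equirectangular projection with φ₀ = 0 (plate carrée), h = 1 along meridians and k = sec φ along parallels.
Areal scale = h·k = 1 × sec φ; at 30°, h = 1.000, k = 1.155, so h·k = 1.155.

1.15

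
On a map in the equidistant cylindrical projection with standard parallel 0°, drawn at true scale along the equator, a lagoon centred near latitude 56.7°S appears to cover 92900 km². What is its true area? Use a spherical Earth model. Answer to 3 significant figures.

51000 km²

For the equirectangular projection with φ₀ = 0 (plate carrée), h = 1 along meridians and k = sec φ along parallels.
Areal scale = h·k = 1 × sec φ; at 56.7°, h = 1.000, k = 1.821, so h·k = 1.821.
True area = apparent / (areal scale) = 92900 / 1.821 ≈ 51000 km².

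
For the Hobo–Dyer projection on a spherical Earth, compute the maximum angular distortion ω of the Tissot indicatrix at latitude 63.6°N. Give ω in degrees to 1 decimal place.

The Hobo–Dyer projection is cylindrical equal-area with φ₀ = 37.5°. For cylindrical equal-area with standard parallel φ₀, h = cos φ / cos φ₀ and k = cos φ₀ / cos φ, so h·k = 1.
At 63.6°: h = 0.5605, k = 1.784; principal scales a = 1.784, b = 0.5605.
sin(ω/2) = (a − b)/(a + b) = 1.224/2.345 = 0.5219, so ω = 2 arcsin(0.5219) ≈ 62.9°.

62.9°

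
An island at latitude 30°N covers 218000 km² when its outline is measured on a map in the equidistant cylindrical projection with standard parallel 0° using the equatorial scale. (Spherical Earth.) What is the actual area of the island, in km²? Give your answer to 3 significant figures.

Plate carrée maps x = Rλ, y = Rφ. The meridian scale is h = 1 and the parallel scale is k = 1/cos φ = sec φ.
Areal scale = h·k = 1 × sec φ; at 30°, h = 1.000, k = 1.155, so h·k = 1.155.
True area = apparent / (areal scale) = 218000 / 1.155 ≈ 189000 km².

189000 km²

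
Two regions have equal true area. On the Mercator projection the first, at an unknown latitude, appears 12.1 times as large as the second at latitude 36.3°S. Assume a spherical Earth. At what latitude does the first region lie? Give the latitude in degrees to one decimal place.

Mercator areal scale is sec²φ, so apparent-area ratio = sec²φ₁ / sec²φ₂ = cos²φ₂ / cos²φ₁.
cos²φ₂ / cos²φ₁ = 12.1  ⇒  cos φ₁ = cos 36.3° / √12.1 = 0.8059/3.479 = 0.2317.
φ₁ = arccos(0.2317) ≈ 76.6°.

76.6°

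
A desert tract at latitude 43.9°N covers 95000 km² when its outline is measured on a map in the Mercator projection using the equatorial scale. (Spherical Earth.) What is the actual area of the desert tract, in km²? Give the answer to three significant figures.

The Mercator projection is conformal; its linear scale factor is the same in every direction and equals sec φ = 1/cos φ.
Areal scale = k² = sec²φ = 1/cos²(43.9°) = 1/0.7206² = 1.926.
True area = apparent / (areal scale) = 95000 / 1.926 ≈ 49300 km².

49300 km²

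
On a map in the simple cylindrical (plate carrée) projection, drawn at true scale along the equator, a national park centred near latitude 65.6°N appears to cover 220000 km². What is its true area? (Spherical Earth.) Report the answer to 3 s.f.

90900 km²

For the equirectangular projection with φ₀ = 0 (plate carrée), h = 1 along meridians and k = sec φ along parallels.
Areal scale = h·k = 1 × sec φ; at 65.6°, h = 1.000, k = 2.421, so h·k = 2.421.
True area = apparent / (areal scale) = 220000 / 2.421 ≈ 90900 km².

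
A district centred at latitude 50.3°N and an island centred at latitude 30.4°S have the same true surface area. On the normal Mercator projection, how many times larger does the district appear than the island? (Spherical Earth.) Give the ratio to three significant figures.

1.82

On Mercator, area is exaggerated by sec²φ = 1/cos²φ.
At 50.3°: sec²(50.3°) = 1/0.6388² = 2.451.
At 30.4°: sec²(30.4°) = 1/0.8625² = 1.344.
Ratio = 2.451/1.344 = cos²(30.4°)/cos²(50.3°) ≈ 1.82.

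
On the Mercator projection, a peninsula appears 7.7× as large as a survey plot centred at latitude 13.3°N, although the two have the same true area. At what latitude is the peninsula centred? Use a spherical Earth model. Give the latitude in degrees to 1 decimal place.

For equal true areas on Mercator, apparent areas scale as sec²φ, so the ratio is cos²φ₂ / cos²φ₁.
cos²φ₂ / cos²φ₁ = 7.7  ⇒  cos φ₁ = cos 13.3° / √7.7 = 0.9732/2.775 = 0.3507.
φ₁ = arccos(0.3507) ≈ 69.5°.

69.5°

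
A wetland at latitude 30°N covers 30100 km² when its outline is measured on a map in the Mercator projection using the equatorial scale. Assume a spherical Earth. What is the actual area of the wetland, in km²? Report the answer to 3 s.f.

22600 km²

For Mercator, h = k = sec φ (a conformal cylindrical projection has a single point scale, 1/cos φ).
Areal scale = k² = sec²φ = 1/cos²(30°) = 1/0.8660² = 1.333.
True area = apparent / (areal scale) = 30100 / 1.333 ≈ 22600 km².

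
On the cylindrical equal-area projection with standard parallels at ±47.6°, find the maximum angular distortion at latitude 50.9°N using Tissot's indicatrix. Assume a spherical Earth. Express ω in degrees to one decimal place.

A cylindrical equal-area projection with standard parallel φ₀ has meridian scale h = cos φ / cos φ₀ and parallel scale k = cos φ₀ / cos φ (so areas are preserved, h·k = 1).
At 50.9°: h = 0.9353, k = 1.069; principal scales a = 1.069, b = 0.9353.
sin(ω/2) = (a − b)/(a + b) = 0.1339/2.004 = 0.06679, so ω = 2 arcsin(0.06679) ≈ 7.7°.

7.7°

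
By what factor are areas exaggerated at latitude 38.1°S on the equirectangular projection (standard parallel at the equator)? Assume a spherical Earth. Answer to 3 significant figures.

1.27

For the equirectangular projection with φ₀ = 0 (plate carrée), h = 1 along meridians and k = sec φ along parallels.
Areal scale = h·k = 1 × sec φ; at 38.1°, h = 1.000, k = 1.271, so h·k = 1.271.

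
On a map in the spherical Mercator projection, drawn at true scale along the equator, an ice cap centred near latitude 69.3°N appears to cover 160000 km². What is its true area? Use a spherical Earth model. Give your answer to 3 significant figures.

For Mercator, h = k = sec φ (a conformal cylindrical projection has a single point scale, 1/cos φ).
Areal scale = k² = sec²φ = 1/cos²(69.3°) = 1/0.3535² = 8.004.
True area = apparent / (areal scale) = 160000 / 8.004 ≈ 20000 km².

20000 km²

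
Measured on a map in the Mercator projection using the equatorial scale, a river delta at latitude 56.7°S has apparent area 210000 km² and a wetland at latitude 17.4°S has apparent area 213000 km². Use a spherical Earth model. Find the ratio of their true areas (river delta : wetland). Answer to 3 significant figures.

Since Mercator area scale is 1/cos²φ, the true area equals the apparent area multiplied by cos²φ.
True area of river delta: 210000 × cos²(56.7°) = 210000 × 0.3014 = 63300 km².
True area of wetland: 213000 × cos²(17.4°) = 213000 × 0.9106 = 194000 km².
Ratio = 63300 / 194000 ≈ 0.326.

0.326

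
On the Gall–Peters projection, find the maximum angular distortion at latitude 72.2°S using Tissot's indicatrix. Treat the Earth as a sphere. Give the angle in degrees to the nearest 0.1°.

86.5°

Gall–Peters is a cylindrical equal-area projection with standard parallels at ±45°. Cylindrical equal-area (φ₀ = 45°): h = cos φ / cos 45° along meridians, k = cos 45° / cos φ along parallels; h·k = 1.
At 72.2°: h = 0.4323, k = 2.313; principal scales a = 2.313, b = 0.4323.
sin(ω/2) = (a − b)/(a + b) = 1.881/2.745 = 0.6851, so ω = 2 arcsin(0.6851) ≈ 86.5°.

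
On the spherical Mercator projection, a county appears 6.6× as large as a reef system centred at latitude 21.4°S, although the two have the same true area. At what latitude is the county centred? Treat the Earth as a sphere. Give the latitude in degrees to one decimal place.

On Mercator, (apparent₁)/(apparent₂) = sec²φ₁ / sec²φ₂ when true areas are equal.
cos²φ₂ / cos²φ₁ = 6.6  ⇒  cos φ₁ = cos 21.4° / √6.6 = 0.9311/2.569 = 0.3624.
φ₁ = arccos(0.3624) ≈ 68.8°.

68.8°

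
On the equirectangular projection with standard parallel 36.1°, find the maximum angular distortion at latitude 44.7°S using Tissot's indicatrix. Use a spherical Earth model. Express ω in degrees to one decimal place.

With standard parallel φ₀ = 36.1°, the equirectangular projection gives x = Rλ cos φ₀, y = Rφ, so h = 1 and k = cos 36.1° / cos φ.
At 44.7°: h = 1.000, k = 1.137; principal scales a = 1.137, b = 1.000.
sin(ω/2) = (a − b)/(a + b) = 0.1367/2.137 = 0.06399, so ω = 2 arcsin(0.06399) ≈ 7.3°.

7.3°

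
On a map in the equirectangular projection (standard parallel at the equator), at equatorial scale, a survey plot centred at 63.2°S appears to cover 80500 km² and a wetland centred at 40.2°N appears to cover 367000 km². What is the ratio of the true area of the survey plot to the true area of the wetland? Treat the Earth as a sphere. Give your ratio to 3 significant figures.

0.129

On the plate carrée, areal scale = h·k = 1 × sec φ, so true area = apparent × cos φ.
True area of survey plot: 80500 × cos(63.2°) = 80500 × 0.4509 = 36300 km².
True area of wetland: 367000 × cos(40.2°) = 367000 × 0.7638 = 280300 km².
Ratio = 36300 / 280300 ≈ 0.129.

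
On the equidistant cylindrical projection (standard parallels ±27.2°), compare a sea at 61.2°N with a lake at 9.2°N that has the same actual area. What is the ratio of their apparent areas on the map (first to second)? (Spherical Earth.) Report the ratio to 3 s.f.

The equidistant cylindrical projection with φ₀ = 27.2° has h = 1 (meridians true) and k = cos φ₀ / cos φ along parallels.
Areal scale at 61.2°: h·k = 1.000 × 1.846 = 1.846.
Areal scale at 9.2°: h·k = 1.000 × 0.9010 = 0.9010.
Ratio = 1.846/0.9010 ≈ 2.05.

2.05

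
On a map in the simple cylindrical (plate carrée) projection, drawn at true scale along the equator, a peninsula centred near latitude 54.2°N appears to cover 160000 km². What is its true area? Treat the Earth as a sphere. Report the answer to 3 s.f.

Plate carrée maps x = Rλ, y = Rφ. The meridian scale is h = 1 and the parallel scale is k = 1/cos φ = sec φ.
Areal scale = h·k = 1 × sec φ; at 54.2°, h = 1.000, k = 1.710, so h·k = 1.710.
True area = apparent / (areal scale) = 160000 / 1.710 ≈ 93600 km².

93600 km²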